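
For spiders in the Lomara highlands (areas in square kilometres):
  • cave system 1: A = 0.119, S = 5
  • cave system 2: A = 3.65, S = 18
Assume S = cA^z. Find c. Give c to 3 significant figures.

11.1

z = ln(S₂/S₁) / ln(A₂/A₁) = ln(18/5) / ln(3.65/0.119) = 1.2809 / 3.4234 = 0.3742
c = S₁ / A₁^z = 5 / 0.119^0.3742 = 5 / 0.4509 = 11.09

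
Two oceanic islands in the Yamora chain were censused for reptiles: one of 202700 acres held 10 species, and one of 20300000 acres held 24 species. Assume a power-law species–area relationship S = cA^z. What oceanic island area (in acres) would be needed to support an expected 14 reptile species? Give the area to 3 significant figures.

1190000 acres

z = ln(24/10) / ln(20300000/202700) = 0.8755 / 4.6066 = 0.1900
c = 10 / 202700^0.1900 = 10 / 10.2 = 0.9805
A = (14/0.9805)^(1/0.1900) ⇒ ln A = ln(14.28)/0.1900 = 13.9900
A = e^13.9900 ≈ 1190606 acres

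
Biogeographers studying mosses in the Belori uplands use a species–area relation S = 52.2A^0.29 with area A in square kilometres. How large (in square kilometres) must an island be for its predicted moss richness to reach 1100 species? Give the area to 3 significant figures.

1100 = 52.2 × A^0.29  ⇒  A^0.29 = 1100/52.2 = 21.07
ln A = ln(21.07) / 0.29 = 3.0480 / 0.29 = 10.5103
A = e^10.5103 ≈ 36691 square kilometres

36700 square kilometres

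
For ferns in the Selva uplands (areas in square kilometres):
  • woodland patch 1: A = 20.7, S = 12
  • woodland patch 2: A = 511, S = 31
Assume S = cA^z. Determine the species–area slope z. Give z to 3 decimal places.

0.296

Taking logs: ln S = ln c + z ln A, so z = (ln S₂ − ln S₁)/(ln A₂ − ln A₁).
z = ln(31/12) / ln(511/20.7) = ln(2.583) / ln(24.69) = 0.9491 / 3.2062 = 0.2960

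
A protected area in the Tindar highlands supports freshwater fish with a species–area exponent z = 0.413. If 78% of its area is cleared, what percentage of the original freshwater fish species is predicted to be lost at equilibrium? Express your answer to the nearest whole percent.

46%

S_new/S_old = (A_new/A_old)^z = 0.22^0.413
= exp(0.413 × ln 0.22) = exp(0.413 × -1.5141) = exp(-0.6253) ≈ 0.5351
Fraction lost = 1 − 0.5351 = 0.4649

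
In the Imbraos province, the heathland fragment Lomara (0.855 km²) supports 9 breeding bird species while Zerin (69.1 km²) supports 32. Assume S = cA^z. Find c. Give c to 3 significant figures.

9.42

z = ln(S₂/S₁) / ln(A₂/A₁) = ln(32/9) / ln(69.1/0.855) = 1.2685 / 4.3922 = 0.2888
c = S₁ / A₁^z = 9 / 0.855^0.2888 = 9 / 0.9558 = 9.417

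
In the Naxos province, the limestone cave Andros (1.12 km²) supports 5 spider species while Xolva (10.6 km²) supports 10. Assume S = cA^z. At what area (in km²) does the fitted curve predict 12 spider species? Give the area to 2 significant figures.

z = ln(10/5) / ln(10.6/1.12) = 0.6931 / 2.2475 = 0.3084
c = 5 / 1.12^0.3084 = 5 / 1.036 = 4.828
A = (12/4.828)^(1/0.3084) ⇒ ln A = ln(2.485)/0.3084 = 2.9520
A = e^2.9520 ≈ 19.14 km²

19 km²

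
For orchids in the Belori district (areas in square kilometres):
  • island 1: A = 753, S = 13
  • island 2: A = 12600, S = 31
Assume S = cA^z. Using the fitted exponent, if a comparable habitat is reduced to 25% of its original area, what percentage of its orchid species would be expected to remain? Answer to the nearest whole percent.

65%

z = ln(31/13) / ln(12600/753) = 0.8690 / 2.8174 = 0.3085
S_new/S_old = (A_new/A_old)^z = 0.25^0.3085 = exp(0.3085 × -1.3863) = 0.6521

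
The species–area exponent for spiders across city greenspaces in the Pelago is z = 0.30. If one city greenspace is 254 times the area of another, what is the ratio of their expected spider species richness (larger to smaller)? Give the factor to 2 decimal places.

5.27

S₂/S₁ = (A₂/A₁)^z = 254^0.3
ln(S₂/S₁) = 0.3 × ln 254 = 0.3 × 5.5373 = 1.6612
S₂/S₁ = e^1.6612 ≈ 5.266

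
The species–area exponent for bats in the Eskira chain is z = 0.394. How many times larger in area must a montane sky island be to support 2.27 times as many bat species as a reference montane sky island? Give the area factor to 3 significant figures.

8.01

(A₂/A₁)^0.394 = 2.27, so A₂/A₁ = 2.27^(1/0.394) = 2.27^2.538
ln(A₂/A₁) = ln 2.27 / 0.394 = 0.8198 / 0.394 = 2.0807
A₂/A₁ = e^2.0807 ≈ 8.01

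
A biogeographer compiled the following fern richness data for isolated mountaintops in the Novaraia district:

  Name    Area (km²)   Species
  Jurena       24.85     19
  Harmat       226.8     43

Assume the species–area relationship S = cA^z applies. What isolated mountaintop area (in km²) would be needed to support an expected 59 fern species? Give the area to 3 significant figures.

534 km²

z = ln(43/19) / ln(226.8/24.85) = 0.8168 / 2.2112 = 0.3694
c = 19 / 24.85^0.3694 = 19 / 3.276 = 5.799
A = (59/5.799)^(1/0.3694) ⇒ ln A = ln(10.17)/0.3694 = 6.2805
A = e^6.2805 ≈ 534 km²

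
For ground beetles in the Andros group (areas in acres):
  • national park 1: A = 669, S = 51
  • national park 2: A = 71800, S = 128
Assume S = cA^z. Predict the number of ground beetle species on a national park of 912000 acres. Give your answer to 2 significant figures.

210

z = ln(128/51) / ln(71800/669) = 0.9202 / 4.6759 = 0.1968
c = 51 / 669^0.1968 = 51 / 3.598 = 14.18
S₃ = 14.18 × 912000^0.1968 = 14.18 × 14.89 ≈ 211.1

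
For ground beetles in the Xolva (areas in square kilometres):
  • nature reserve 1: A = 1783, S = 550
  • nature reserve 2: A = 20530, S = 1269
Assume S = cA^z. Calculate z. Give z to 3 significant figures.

Taking logs: ln S = ln c + z ln A, so z = (ln S₂ − ln S₁)/(ln A₂ − ln A₁).
z = ln(1269/550) / ln(20530/1783) = ln(2.307) / ln(11.51) = 0.8361 / 2.4436 = 0.3421

0.342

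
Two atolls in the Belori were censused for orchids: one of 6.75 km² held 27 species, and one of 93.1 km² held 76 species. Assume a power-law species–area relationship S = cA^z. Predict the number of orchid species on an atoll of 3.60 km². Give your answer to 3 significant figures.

z = ln(76/27) / ln(93.1/6.75) = 1.0349 / 2.6241 = 0.3944
c = 27 / 6.75^0.3944 = 27 / 2.124 = 12.71
S₃ = 12.71 × 3.6^0.3944 = 12.71 × 1.657 ≈ 21.07

21.1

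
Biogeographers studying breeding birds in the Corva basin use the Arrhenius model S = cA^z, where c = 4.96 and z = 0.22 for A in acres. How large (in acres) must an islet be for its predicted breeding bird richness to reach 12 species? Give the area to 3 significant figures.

55.5 acres

12 = 4.96 × A^0.22  ⇒  A^0.22 = 12/4.96 = 2.419
ln A = ln(2.419) / 0.22 = 0.8835 / 0.22 = 4.0159
A = e^4.0159 ≈ 55.47 acres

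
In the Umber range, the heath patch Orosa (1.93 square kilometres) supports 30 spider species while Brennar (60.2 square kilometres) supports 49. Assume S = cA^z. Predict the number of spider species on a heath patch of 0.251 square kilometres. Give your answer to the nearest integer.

22

z = ln(49/30) / ln(60.2/1.93) = 0.4906 / 3.4402 = 0.1426
c = 30 / 1.93^0.1426 = 30 / 1.098 = 27.31
S₃ = 27.31 × 0.251^0.1426 = 27.31 × 0.8211 ≈ 22.43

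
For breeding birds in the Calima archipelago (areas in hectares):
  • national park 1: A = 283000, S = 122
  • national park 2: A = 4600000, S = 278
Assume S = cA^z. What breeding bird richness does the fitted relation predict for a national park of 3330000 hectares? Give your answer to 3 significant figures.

253

z = ln(278/122) / ln(4600000/283000) = 0.8236 / 2.7884 = 0.2954
c = 122 / 283000^0.2954 = 122 / 40.77 = 2.993
S₃ = 2.993 × 3330000^0.2954 = 2.993 × 84.44 ≈ 252.7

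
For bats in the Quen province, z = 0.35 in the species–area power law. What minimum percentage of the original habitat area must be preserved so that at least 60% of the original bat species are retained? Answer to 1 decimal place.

23.2%

Need (A_new/A_old)^0.35 = 0.6, so A_new/A_old = 0.6^(1/0.35) = 0.6^2.857
ln(A_new/A_old) = ln 0.6 / 0.35 = -0.5108 / 0.35 = -1.4595
A_new/A_old = e^-1.4595 ≈ 0.2324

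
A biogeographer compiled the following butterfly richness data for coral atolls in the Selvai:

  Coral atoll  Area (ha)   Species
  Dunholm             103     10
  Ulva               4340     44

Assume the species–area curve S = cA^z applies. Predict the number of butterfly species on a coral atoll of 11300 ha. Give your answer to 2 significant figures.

64

z = ln(44/10) / ln(4340/103) = 1.4816 / 3.7409 = 0.3961
c = 10 / 103^0.3961 = 10 / 6.269 = 1.595
S₃ = 1.595 × 11300^0.3961 = 1.595 × 40.29 ≈ 64.28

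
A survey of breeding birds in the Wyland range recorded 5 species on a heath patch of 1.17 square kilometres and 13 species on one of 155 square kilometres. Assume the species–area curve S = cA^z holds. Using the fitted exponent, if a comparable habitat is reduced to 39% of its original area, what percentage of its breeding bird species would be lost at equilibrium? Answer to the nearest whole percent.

17%

z = ln(13/5) / ln(155/1.17) = 0.9555 / 4.8864 = 0.1955
S_new/S_old = (A_new/A_old)^z = 0.39^0.1955 = exp(0.1955 × -0.9416) = 0.8318
Fraction lost = 1 − 0.8318 = 0.1682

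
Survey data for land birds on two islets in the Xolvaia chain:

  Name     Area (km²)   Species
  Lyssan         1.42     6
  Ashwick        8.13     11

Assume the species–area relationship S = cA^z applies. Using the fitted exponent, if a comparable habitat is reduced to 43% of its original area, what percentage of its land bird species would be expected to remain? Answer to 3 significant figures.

74.6%

z = ln(11/6) / ln(8.13/1.42) = 0.6061 / 1.7449 = 0.3474
S_new/S_old = (A_new/A_old)^z = 0.43^0.3474 = exp(0.3474 × -0.8440) = 0.7459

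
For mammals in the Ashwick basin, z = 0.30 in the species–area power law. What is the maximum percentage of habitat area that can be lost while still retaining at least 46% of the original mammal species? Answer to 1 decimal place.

Need (A_new/A_old)^0.3 = 0.46, so A_new/A_old = 0.46^(1/0.3) = 0.46^3.333
ln(A_new/A_old) = ln 0.46 / 0.3 = -0.7765 / 0.3 = -2.5884
A_new/A_old = e^-2.5884 ≈ 0.07514
Fraction that can be lost = 1 − 0.07514 = 0.9249

92.5%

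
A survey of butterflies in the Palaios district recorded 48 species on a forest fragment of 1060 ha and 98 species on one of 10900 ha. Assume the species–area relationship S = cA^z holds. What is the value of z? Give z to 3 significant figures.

0.306

Taking logs: ln S = ln c + z ln A, so z = (ln S₂ − ln S₁)/(ln A₂ − ln A₁).
z = ln(98/48) / ln(10900/1060) = ln(2.042) / ln(10.28) = 0.7138 / 2.3305 = 0.3063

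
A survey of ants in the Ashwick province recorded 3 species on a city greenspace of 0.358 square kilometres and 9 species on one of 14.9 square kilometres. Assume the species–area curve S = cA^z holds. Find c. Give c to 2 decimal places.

4.06

z = ln(S₂/S₁) / ln(A₂/A₁) = ln(9/3) / ln(14.9/0.358) = 1.0986 / 3.7286 = 0.2946
c = S₁ / A₁^z = 3 / 0.358^0.2946 = 3 / 0.7388 = 4.06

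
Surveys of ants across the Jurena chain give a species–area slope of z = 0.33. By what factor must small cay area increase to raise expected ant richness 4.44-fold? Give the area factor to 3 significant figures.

(A₂/A₁)^0.33 = 4.44, so A₂/A₁ = 4.44^(1/0.33) = 4.44^3.03
ln(A₂/A₁) = ln 4.44 / 0.33 = 1.4907 / 0.33 = 4.5171
A₂/A₁ = e^4.5171 ≈ 91.57

91.6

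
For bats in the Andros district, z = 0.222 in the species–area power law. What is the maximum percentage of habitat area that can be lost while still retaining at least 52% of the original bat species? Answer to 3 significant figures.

94.7%

Need (A_new/A_old)^0.222 = 0.52, so A_new/A_old = 0.52^(1/0.222) = 0.52^4.505
ln(A_new/A_old) = ln 0.52 / 0.222 = -0.6539 / 0.222 = -2.9456
A_new/A_old = e^-2.9456 ≈ 0.05257
Fraction that can be lost = 1 − 0.05257 = 0.9474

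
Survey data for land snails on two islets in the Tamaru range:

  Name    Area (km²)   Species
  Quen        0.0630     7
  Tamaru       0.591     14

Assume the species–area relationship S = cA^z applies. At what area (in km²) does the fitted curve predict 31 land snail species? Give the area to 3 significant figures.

7.70 km²

z = ln(14/7) / ln(0.591/0.063) = 0.6931 / 2.2387 = 0.3096
c = 7 / 0.063^0.3096 = 7 / 0.4249 = 16.48
A = (31/16.48)^(1/0.3096) ⇒ ln A = ln(1.882)/0.3096 = 2.0415
A = e^2.0415 ≈ 7.702 km²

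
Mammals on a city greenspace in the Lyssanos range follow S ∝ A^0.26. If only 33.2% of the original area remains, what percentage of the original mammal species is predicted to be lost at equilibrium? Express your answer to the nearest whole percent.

25%

S_new/S_old = (A_new/A_old)^z = 0.332^0.26
= exp(0.26 × ln 0.332) = exp(0.26 × -1.1026) = exp(-0.2867) ≈ 0.7508
Fraction lost = 1 − 0.7508 = 0.2492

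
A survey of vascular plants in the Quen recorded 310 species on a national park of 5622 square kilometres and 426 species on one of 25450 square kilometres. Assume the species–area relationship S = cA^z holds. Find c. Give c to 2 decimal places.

z = ln(S₂/S₁) / ln(A₂/A₁) = ln(426/310) / ln(25450/5622) = 0.3179 / 1.5100 = 0.2105
c = S₁ / A₁^z = 310 / 5622^0.2105 = 310 / 6.157 = 50.35

50.35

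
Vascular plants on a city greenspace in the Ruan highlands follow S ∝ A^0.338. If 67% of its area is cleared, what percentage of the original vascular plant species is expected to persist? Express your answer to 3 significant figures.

S_new/S_old = (A_new/A_old)^z = 0.33^0.338
= exp(0.338 × ln 0.33) = exp(0.338 × -1.1087) = exp(-0.3747) ≈ 0.6875

68.7%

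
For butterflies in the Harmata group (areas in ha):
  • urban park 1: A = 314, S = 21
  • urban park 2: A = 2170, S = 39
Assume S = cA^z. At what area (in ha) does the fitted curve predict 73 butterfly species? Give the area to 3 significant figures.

z = ln(39/21) / ln(2170/314) = 0.6190 / 1.9331 = 0.3202
c = 21 / 314^0.3202 = 21 / 6.304 = 3.331
A = (73/3.331)^(1/0.3202) ⇒ ln A = ln(21.91)/0.3202 = 9.6401
A = e^9.6401 ≈ 15369 ha

15400 ha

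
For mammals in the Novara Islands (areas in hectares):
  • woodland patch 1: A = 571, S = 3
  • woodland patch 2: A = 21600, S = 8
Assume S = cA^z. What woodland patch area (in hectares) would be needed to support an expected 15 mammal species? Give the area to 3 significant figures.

222000 hectares

z = ln(8/3) / ln(21600/571) = 0.9808 / 3.6331 = 0.2700
c = 3 / 571^0.2700 = 3 / 5.549 = 0.5406
A = (15/0.5406)^(1/0.2700) ⇒ ln A = ln(27.75)/0.2700 = 12.3089
A = e^12.3089 ≈ 221651 hectares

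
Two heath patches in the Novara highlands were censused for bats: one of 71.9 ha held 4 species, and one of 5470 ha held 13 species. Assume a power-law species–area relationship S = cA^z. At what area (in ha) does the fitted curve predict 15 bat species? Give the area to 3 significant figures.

9260 ha

z = ln(13/4) / ln(5470/71.9) = 1.1787 / 4.3318 = 0.2721
c = 4 / 71.9^0.2721 = 4 / 3.2 = 1.25
A = (15/1.25)^(1/0.2721) ⇒ ln A = ln(12)/0.2721 = 9.1330
A = e^9.1330 ≈ 9255 ha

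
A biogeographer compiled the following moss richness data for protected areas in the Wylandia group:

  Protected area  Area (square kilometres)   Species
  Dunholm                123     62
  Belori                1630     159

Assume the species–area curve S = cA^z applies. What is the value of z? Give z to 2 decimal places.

0.36

Taking logs: ln S = ln c + z ln A, so z = (ln S₂ − ln S₁)/(ln A₂ − ln A₁).
z = ln(159/62) / ln(1630/123) = ln(2.565) / ln(13.25) = 0.9418 / 2.5842 = 0.3644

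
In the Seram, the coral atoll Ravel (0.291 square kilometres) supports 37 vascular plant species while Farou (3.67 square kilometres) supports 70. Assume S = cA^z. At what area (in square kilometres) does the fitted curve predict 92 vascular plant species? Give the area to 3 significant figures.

z = ln(70/37) / ln(3.67/0.291) = 0.6376 / 2.5346 = 0.2515
c = 37 / 0.291^0.2515 = 37 / 0.7331 = 50.47
A = (92/50.47)^(1/0.2515) ⇒ ln A = ln(1.823)/0.2515 = 2.3866
A = e^2.3866 ≈ 10.88 square kilometres

10.9 square kilometres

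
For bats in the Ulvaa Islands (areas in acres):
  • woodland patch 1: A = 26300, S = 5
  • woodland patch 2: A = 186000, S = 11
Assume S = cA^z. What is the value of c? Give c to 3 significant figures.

z = ln(S₂/S₁) / ln(A₂/A₁) = ln(11/5) / ln(186000/26300) = 0.7885 / 1.9562 = 0.4031
c = S₁ / A₁^z = 5 / 26300^0.4031 = 5 / 60.47 = 0.08269

0.0827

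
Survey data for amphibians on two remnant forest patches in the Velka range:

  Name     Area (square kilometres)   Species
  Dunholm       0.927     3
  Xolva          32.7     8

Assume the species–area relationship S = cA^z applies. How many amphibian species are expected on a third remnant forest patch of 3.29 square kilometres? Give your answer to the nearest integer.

4

z = ln(8/3) / ln(32.7/0.927) = 0.9808 / 3.5632 = 0.2753
c = 3 / 0.927^0.2753 = 3 / 0.9794 = 3.063
S₃ = 3.063 × 3.29^0.2753 = 3.063 × 1.388 ≈ 4.252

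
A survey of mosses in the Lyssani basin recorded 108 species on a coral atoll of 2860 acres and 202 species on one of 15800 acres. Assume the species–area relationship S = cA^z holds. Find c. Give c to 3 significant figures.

z = ln(S₂/S₁) / ln(A₂/A₁) = ln(202/108) / ln(15800/2860) = 0.6261 / 1.7092 = 0.3663
c = S₁ / A₁^z = 108 / 2860^0.3663 = 108 / 18.46 = 5.851

5.85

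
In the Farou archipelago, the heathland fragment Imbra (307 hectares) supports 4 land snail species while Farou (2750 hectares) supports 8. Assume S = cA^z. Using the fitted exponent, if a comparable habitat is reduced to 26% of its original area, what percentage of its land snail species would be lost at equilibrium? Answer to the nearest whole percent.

35%

z = ln(8/4) / ln(2750/307) = 0.6931 / 2.1925 = 0.3161
S_new/S_old = (A_new/A_old)^z = 0.26^0.3161 = exp(0.3161 × -1.3471) = 0.6532
Fraction lost = 1 − 0.6532 = 0.3468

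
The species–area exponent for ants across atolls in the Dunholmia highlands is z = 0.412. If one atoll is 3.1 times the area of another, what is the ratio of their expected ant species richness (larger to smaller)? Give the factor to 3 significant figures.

S₂/S₁ = (A₂/A₁)^z = 3.1^0.412
ln(S₂/S₁) = 0.412 × ln 3.1 = 0.412 × 1.1314 = 0.4661
S₂/S₁ = e^0.4661 ≈ 1.594

1.59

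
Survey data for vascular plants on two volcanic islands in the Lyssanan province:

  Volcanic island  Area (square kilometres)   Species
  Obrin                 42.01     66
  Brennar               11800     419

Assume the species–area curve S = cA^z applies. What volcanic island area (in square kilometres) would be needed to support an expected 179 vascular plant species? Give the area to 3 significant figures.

z = ln(419/66) / ln(11800/42.01) = 1.8482 / 5.6379 = 0.3278
c = 66 / 42.01^0.3278 = 66 / 3.405 = 19.38
A = (179/19.38)^(1/0.3278) ⇒ ln A = ln(9.236)/0.3278 = 6.7815
A = e^6.7815 ≈ 881.4 square kilometres

881 square kilometres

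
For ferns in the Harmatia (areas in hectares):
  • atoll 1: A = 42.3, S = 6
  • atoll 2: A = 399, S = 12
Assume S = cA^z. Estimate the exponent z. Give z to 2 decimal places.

0.31

Taking logs: ln S = ln c + z ln A, so z = (ln S₂ − ln S₁)/(ln A₂ − ln A₁).
z = ln(12/6) / ln(399/42.3) = ln(2) / ln(9.433) = 0.6931 / 2.2442 = 0.3089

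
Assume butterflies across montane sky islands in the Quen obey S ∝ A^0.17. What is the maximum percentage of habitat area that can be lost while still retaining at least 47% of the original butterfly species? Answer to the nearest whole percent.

99%

Need (A_new/A_old)^0.17 = 0.47, so A_new/A_old = 0.47^(1/0.17) = 0.47^5.882
ln(A_new/A_old) = ln 0.47 / 0.17 = -0.7550 / 0.17 = -4.4413
A_new/A_old = e^-4.4413 ≈ 0.01178
Fraction that can be lost = 1 − 0.01178 = 0.9882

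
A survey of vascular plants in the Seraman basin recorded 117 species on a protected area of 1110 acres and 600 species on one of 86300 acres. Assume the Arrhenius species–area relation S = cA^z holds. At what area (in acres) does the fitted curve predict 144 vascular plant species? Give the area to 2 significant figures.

1900 acres

z = ln(600/117) / ln(86300/1110) = 1.6348 / 4.3535 = 0.3755
c = 117 / 1110^0.3755 = 117 / 13.92 = 8.407
A = (144/8.407)^(1/0.3755) ⇒ ln A = ln(17.13)/0.3755 = 7.5651
A = e^7.5651 ≈ 1930 acres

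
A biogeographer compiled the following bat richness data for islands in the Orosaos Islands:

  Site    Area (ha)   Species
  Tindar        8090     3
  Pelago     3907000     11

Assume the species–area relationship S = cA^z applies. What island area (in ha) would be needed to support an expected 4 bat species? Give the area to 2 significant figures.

z = ln(11/3) / ln(3907000/8090) = 1.2993 / 6.1799 = 0.2102
c = 3 / 8090^0.2102 = 3 / 6.632 = 0.4524
A = (4/0.4524)^(1/0.2102) ⇒ ln A = ln(8.842)/0.2102 = 10.3667
A = e^10.3667 ≈ 31784 ha

32000 ha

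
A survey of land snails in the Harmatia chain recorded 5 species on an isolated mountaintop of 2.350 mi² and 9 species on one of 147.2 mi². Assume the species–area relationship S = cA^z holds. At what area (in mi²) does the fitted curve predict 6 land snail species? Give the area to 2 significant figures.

z = ln(9/5) / ln(147.2/2.35) = 0.5878 / 4.1374 = 0.1421
c = 5 / 2.35^0.1421 = 5 / 1.129 = 4.428
A = (6/4.428)^(1/0.1421) ⇒ ln A = ln(1.355)/0.1421 = 2.1378
A = e^2.1378 ≈ 8.48 mi²

8.5 mi²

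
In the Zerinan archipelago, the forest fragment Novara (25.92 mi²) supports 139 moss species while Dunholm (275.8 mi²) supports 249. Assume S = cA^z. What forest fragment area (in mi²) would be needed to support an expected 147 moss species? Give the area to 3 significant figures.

z = ln(249/139) / ln(275.8/25.92) = 0.5830 / 2.3647 = 0.2465
c = 139 / 25.92^0.2465 = 139 / 2.231 = 62.3
A = (147/62.3)^(1/0.2465) ⇒ ln A = ln(2.359)/0.2465 = 3.4820
A = e^3.4820 ≈ 32.52 mi²

32.5 mi²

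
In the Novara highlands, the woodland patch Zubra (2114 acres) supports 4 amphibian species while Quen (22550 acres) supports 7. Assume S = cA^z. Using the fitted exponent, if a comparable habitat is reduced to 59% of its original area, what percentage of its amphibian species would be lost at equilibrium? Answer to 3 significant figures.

z = ln(7/4) / ln(22550/2114) = 0.5596 / 2.3672 = 0.2364
S_new/S_old = (A_new/A_old)^z = 0.59^0.2364 = exp(0.2364 × -0.5276) = 0.8827
Fraction lost = 1 − 0.8827 = 0.1173

11.7%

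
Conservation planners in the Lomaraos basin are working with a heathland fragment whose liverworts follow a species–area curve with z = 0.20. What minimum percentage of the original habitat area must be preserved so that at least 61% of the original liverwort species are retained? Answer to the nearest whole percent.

8%

Need (A_new/A_old)^0.2 = 0.61, so A_new/A_old = 0.61^(1/0.2) = 0.61^5
ln(A_new/A_old) = ln 0.61 / 0.2 = -0.4943 / 0.2 = -2.4715
A_new/A_old = e^-2.4715 ≈ 0.08446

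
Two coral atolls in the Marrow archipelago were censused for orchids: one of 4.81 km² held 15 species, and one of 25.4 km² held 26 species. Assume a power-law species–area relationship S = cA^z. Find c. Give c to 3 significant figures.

z = ln(S₂/S₁) / ln(A₂/A₁) = ln(26/15) / ln(25.4/4.81) = 0.5500 / 1.6641 = 0.3305
c = S₁ / A₁^z = 15 / 4.81^0.3305 = 15 / 1.681 = 8.925

8.93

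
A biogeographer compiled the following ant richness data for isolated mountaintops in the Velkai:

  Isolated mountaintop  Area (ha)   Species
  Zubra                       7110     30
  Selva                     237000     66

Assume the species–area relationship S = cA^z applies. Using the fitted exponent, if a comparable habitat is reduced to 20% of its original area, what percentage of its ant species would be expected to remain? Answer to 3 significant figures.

z = ln(66/30) / ln(237000/7110) = 0.7885 / 3.5066 = 0.2249
S_new/S_old = (A_new/A_old)^z = 0.2^0.2249 = exp(0.2249 × -1.6094) = 0.6964

69.6%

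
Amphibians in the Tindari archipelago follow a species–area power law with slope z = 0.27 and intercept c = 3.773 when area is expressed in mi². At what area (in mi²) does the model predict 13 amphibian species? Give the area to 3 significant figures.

13 = 3.773 × A^0.27  ⇒  A^0.27 = 13/3.773 = 3.446
ln A = ln(3.446) / 0.27 = 1.2371 / 0.27 = 4.5818
A = e^4.5818 ≈ 97.69 mi²

97.7 mi²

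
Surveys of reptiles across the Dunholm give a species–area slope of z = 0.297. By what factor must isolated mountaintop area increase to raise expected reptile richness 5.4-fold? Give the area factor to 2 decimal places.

(A₂/A₁)^0.297 = 5.4, so A₂/A₁ = 5.4^(1/0.297) = 5.4^3.367
ln(A₂/A₁) = ln 5.4 / 0.297 = 1.6864 / 0.297 = 5.6781
A₂/A₁ = e^5.6781 ≈ 292.4

292.40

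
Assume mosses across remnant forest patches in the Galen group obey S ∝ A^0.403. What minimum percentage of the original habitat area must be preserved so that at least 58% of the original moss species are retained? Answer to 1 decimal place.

25.9%

Need (A_new/A_old)^0.403 = 0.58, so A_new/A_old = 0.58^(1/0.403) = 0.58^2.481
ln(A_new/A_old) = ln 0.58 / 0.403 = -0.5447 / 0.403 = -1.3517
A_new/A_old = e^-1.3517 ≈ 0.2588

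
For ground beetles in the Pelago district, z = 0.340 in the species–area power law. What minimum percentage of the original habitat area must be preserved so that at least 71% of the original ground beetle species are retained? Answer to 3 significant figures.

Need (A_new/A_old)^0.34 = 0.71, so A_new/A_old = 0.71^(1/0.34) = 0.71^2.941
ln(A_new/A_old) = ln 0.71 / 0.34 = -0.3425 / 0.34 = -1.0073
A_new/A_old = e^-1.0073 ≈ 0.3652

36.5%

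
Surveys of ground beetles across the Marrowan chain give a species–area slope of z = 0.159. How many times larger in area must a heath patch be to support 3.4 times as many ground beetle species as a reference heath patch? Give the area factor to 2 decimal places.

2201.07

(A₂/A₁)^0.159 = 3.4, so A₂/A₁ = 3.4^(1/0.159) = 3.4^6.289
ln(A₂/A₁) = ln 3.4 / 0.159 = 1.2238 / 0.159 = 7.6967
A₂/A₁ = e^7.6967 ≈ 2201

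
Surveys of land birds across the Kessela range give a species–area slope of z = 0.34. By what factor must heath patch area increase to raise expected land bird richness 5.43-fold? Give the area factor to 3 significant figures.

(A₂/A₁)^0.34 = 5.43, so A₂/A₁ = 5.43^(1/0.34) = 5.43^2.941
ln(A₂/A₁) = ln 5.43 / 0.34 = 1.6919 / 0.34 = 4.9763
A₂/A₁ = e^4.9763 ≈ 144.9

145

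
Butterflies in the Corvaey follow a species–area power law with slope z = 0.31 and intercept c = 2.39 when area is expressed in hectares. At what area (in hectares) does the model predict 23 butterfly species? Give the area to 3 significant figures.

1490 hectares

23 = 2.39 × A^0.31  ⇒  A^0.31 = 23/2.39 = 9.623
ln A = ln(9.623) / 0.31 = 2.2642 / 0.31 = 7.3039
A = e^7.3039 ≈ 1486 hectares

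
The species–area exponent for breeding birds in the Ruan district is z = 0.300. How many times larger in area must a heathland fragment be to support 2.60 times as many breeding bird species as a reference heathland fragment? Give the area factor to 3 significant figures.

24.2

(A₂/A₁)^0.3 = 2.6, so A₂/A₁ = 2.6^(1/0.3) = 2.6^3.333
ln(A₂/A₁) = ln 2.6 / 0.3 = 0.9555 / 0.3 = 3.1850
A₂/A₁ = e^3.1850 ≈ 24.17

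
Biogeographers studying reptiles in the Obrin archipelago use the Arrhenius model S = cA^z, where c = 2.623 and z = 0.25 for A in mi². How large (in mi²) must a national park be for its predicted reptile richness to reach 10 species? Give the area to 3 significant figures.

10 = 2.623 × A^0.25  ⇒  A^0.25 = 10/2.623 = 3.812
ln A = ln(3.812) / 0.25 = 1.3383 / 0.25 = 5.3531
A = e^5.3531 ≈ 211.3 mi²

211 mi²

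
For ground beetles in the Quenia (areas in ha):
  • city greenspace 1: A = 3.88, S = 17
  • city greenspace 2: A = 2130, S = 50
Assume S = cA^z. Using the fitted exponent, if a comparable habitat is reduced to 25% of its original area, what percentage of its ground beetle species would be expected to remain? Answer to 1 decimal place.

z = ln(50/17) / ln(2130/3.88) = 1.0788 / 6.3080 = 0.1710
S_new/S_old = (A_new/A_old)^z = 0.25^0.1710 = exp(0.1710 × -1.3863) = 0.7889

78.9%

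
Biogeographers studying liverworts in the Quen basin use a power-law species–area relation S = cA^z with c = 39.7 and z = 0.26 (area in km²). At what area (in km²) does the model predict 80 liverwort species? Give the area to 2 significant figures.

15 km²

80 = 39.7 × A^0.26  ⇒  A^0.26 = 80/39.7 = 2.015
ln A = ln(2.015) / 0.26 = 0.7007 / 0.26 = 2.6949
A = e^2.6949 ≈ 14.8 km²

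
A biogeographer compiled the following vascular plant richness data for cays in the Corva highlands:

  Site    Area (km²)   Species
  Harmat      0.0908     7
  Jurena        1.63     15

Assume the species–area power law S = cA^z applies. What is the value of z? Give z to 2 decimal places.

Taking logs: ln S = ln c + z ln A, so z = (ln S₂ − ln S₁)/(ln A₂ − ln A₁).
z = ln(15/7) / ln(1.63/0.0908) = ln(2.143) / ln(17.95) = 0.7621 / 2.8877 = 0.2639

0.26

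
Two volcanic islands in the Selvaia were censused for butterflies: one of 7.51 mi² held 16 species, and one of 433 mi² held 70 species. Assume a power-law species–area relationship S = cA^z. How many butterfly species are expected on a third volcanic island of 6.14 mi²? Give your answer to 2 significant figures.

z = ln(70/16) / ln(433/7.51) = 1.4759 / 4.0545 = 0.3640
c = 16 / 7.51^0.3640 = 16 / 2.083 = 7.68
S₃ = 7.68 × 6.14^0.3640 = 7.68 × 1.936 ≈ 14.87

15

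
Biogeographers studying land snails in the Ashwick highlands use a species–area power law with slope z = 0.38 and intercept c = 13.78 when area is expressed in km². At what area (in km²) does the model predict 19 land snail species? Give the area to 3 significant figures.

2.33 km²

19 = 13.78 × A^0.38  ⇒  A^0.38 = 19/13.78 = 1.379
ln A = ln(1.379) / 0.38 = 0.3212 / 0.38 = 0.8453
A = e^0.8453 ≈ 2.329 km²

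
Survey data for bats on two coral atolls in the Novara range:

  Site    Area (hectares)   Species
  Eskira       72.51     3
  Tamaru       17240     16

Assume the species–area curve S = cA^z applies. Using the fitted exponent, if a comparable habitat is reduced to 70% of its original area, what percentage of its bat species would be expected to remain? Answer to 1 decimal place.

89.7%

z = ln(16/3) / ln(17240/72.51) = 1.6740 / 5.4713 = 0.3060
S_new/S_old = (A_new/A_old)^z = 0.7^0.3060 = exp(0.3060 × -0.3567) = 0.8966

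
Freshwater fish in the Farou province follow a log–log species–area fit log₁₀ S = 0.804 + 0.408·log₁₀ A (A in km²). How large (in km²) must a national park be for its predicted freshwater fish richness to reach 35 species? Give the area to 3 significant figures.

35 = 6.368 × A^0.408  ⇒  A^0.408 = 35/6.368 = 5.496
ln A = ln(5.496) / 0.408 = 1.7041 / 0.408 = 4.1766
A = e^4.1766 ≈ 65.15 km²

65.1 km²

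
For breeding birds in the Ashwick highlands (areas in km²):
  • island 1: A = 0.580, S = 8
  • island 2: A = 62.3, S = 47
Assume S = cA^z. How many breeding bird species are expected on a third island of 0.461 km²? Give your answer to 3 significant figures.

z = ln(47/8) / ln(62.3/0.58) = 1.7707 / 4.6767 = 0.3786
c = 8 / 0.58^0.3786 = 8 / 0.8136 = 9.832
S₃ = 9.832 × 0.461^0.3786 = 9.832 × 0.7459 ≈ 7.334

7.33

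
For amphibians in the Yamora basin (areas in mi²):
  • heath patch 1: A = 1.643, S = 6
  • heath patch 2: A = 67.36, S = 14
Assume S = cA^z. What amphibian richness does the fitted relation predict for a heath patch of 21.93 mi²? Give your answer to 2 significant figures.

z = ln(14/6) / ln(67.36/1.643) = 0.8473 / 3.7135 = 0.2282
c = 6 / 1.643^0.2282 = 6 / 1.12 = 5.357
S₃ = 5.357 × 21.93^0.2282 = 5.357 × 2.023 ≈ 10.84

11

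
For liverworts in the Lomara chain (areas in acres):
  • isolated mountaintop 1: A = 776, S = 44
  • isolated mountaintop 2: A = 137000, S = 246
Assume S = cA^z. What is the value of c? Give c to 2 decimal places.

4.81

z = ln(S₂/S₁) / ln(A₂/A₁) = ln(246/44) / ln(137000/776) = 1.7211 / 5.1736 = 0.3327
c = S₁ / A₁^z = 44 / 776^0.3327 = 44 / 9.149 = 4.809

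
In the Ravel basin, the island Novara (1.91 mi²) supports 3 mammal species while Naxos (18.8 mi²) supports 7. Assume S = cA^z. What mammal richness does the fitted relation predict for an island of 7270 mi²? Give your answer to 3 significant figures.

z = ln(7/3) / ln(18.8/1.91) = 0.8473 / 2.2868 = 0.3705
c = 3 / 1.91^0.3705 = 3 / 1.271 = 2.36
S₃ = 2.36 × 7270^0.3705 = 2.36 × 26.96 ≈ 63.65

63.6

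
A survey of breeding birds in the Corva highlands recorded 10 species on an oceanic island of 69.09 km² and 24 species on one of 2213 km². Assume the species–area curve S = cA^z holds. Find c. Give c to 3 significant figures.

z = ln(S₂/S₁) / ln(A₂/A₁) = ln(24/10) / ln(2213/69.09) = 0.8755 / 3.4667 = 0.2525
c = S₁ / A₁^z = 10 / 69.09^0.2525 = 10 / 2.914 = 3.431

3.43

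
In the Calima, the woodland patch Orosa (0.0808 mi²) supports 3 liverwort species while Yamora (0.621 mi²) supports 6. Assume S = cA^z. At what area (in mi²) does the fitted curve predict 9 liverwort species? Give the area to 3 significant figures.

2.05 mi²

z = ln(6/3) / ln(0.621/0.0808) = 0.6931 / 2.0394 = 0.3399
c = 3 / 0.0808^0.3399 = 3 / 0.4253 = 7.055
A = (9/7.055)^(1/0.3399) ⇒ ln A = ln(1.276)/0.3399 = 0.7165
A = e^0.7165 ≈ 2.047 mi²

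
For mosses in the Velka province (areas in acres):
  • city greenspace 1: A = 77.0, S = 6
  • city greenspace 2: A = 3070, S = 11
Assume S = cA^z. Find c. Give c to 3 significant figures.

2.94

z = ln(S₂/S₁) / ln(A₂/A₁) = ln(11/6) / ln(3070/77) = 0.6061 / 3.6856 = 0.1645
c = S₁ / A₁^z = 6 / 77^0.1645 = 6 / 2.043 = 2.937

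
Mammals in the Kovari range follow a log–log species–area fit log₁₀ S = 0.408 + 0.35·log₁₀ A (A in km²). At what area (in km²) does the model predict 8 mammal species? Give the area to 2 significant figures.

8 = 2.559 × A^0.35  ⇒  A^0.35 = 8/2.559 = 3.127
ln A = ln(3.127) / 0.35 = 1.1400 / 0.35 = 3.2571
A = e^3.2571 ≈ 25.97 km²

26 km²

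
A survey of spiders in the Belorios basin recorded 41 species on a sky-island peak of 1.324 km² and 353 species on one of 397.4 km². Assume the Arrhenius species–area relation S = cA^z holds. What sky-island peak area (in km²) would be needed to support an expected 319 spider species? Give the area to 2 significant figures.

300 km²

z = ln(353/41) / ln(397.4/1.324) = 2.1529 / 5.7043 = 0.3774
c = 41 / 1.324^0.3774 = 41 / 1.112 = 36.88
A = (319/36.88)^(1/0.3774) ⇒ ln A = ln(8.65)/0.3774 = 5.7166
A = e^5.7166 ≈ 303.9 km²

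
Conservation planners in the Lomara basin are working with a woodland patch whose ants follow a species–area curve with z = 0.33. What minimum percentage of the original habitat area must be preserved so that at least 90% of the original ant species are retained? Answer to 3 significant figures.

72.7%

Need (A_new/A_old)^0.33 = 0.9, so A_new/A_old = 0.9^(1/0.33) = 0.9^3.03
ln(A_new/A_old) = ln 0.9 / 0.33 = -0.1054 / 0.33 = -0.3193
A_new/A_old = e^-0.3193 ≈ 0.7267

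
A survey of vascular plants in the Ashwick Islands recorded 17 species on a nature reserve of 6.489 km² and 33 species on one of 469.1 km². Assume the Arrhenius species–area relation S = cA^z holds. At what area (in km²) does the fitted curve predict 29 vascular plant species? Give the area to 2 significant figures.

z = ln(33/17) / ln(469.1/6.489) = 0.6633 / 4.2807 = 0.1549
c = 17 / 6.489^0.1549 = 17 / 1.336 = 12.72
A = (29/12.72)^(1/0.1549) ⇒ ln A = ln(2.279)/0.1549 = 5.3169
A = e^5.3169 ≈ 203.8 km²

200 km²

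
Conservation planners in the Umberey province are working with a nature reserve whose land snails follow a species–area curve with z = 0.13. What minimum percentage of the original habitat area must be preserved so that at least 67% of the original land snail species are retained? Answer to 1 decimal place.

4.6%

Need (A_new/A_old)^0.13 = 0.67, so A_new/A_old = 0.67^(1/0.13) = 0.67^7.692
ln(A_new/A_old) = ln 0.67 / 0.13 = -0.4005 / 0.13 = -3.0806
A_new/A_old = e^-3.0806 ≈ 0.04593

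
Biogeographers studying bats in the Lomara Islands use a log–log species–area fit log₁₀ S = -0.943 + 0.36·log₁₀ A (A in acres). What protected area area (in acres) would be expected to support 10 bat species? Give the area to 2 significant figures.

250000 acres

10 = 0.114 × A^0.36  ⇒  A^0.36 = 10/0.114 = 87.7
ln A = ln(87.7) / 0.36 = 4.4739 / 0.36 = 12.4276
A = e^12.4276 ≈ 249587 acres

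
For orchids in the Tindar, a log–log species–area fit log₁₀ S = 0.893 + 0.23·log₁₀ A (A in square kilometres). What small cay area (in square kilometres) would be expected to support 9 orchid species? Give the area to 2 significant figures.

1.8 square kilometres

9 = 7.816 × A^0.23  ⇒  A^0.23 = 9/7.816 = 1.151
ln A = ln(1.151) / 0.23 = 0.1410 / 0.23 = 0.6131
A = e^0.6131 ≈ 1.846 square kilometres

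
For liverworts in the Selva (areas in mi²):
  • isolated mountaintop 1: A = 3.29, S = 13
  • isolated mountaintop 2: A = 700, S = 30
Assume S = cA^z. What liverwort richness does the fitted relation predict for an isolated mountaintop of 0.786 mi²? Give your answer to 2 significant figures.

z = ln(30/13) / ln(700/3.29) = 0.8362 / 5.3602 = 0.1560
c = 13 / 3.29^0.1560 = 13 / 1.204 = 10.8
S₃ = 10.8 × 0.786^0.1560 = 10.8 × 0.9631 ≈ 10.4

10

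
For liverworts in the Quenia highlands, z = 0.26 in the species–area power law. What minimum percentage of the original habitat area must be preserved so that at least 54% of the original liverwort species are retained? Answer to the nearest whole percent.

Need (A_new/A_old)^0.26 = 0.54, so A_new/A_old = 0.54^(1/0.26) = 0.54^3.846
ln(A_new/A_old) = ln 0.54 / 0.26 = -0.6162 / 0.26 = -2.3699
A_new/A_old = e^-2.3699 ≈ 0.09349

9%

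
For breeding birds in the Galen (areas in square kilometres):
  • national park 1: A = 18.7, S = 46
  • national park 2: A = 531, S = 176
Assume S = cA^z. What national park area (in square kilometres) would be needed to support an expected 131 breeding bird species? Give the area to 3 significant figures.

z = ln(176/46) / ln(531/18.7) = 1.3418 / 3.3462 = 0.4010
c = 46 / 18.7^0.4010 = 46 / 3.236 = 14.22
A = (131/14.22)^(1/0.4010) ⇒ ln A = ln(9.216)/0.4010 = 5.5384
A = e^5.5384 ≈ 254.3 square kilometres

254 square kilometres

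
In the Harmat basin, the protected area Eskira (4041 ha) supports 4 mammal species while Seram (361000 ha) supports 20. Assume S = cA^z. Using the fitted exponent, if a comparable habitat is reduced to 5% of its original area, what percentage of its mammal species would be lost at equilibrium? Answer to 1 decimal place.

65.8%

z = ln(20/4) / ln(361000/4041) = 1.6094 / 4.4924 = 0.3583
S_new/S_old = (A_new/A_old)^z = 0.05^0.3583 = exp(0.3583 × -2.9957) = 0.3419
Fraction lost = 1 − 0.3419 = 0.6581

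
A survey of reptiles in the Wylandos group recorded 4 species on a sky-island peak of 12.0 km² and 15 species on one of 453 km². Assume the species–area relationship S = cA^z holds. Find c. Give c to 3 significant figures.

1.62

z = ln(S₂/S₁) / ln(A₂/A₁) = ln(15/4) / ln(453/12) = 1.3218 / 3.6310 = 0.3640
c = S₁ / A₁^z = 4 / 12^0.3640 = 4 / 2.471 = 1.619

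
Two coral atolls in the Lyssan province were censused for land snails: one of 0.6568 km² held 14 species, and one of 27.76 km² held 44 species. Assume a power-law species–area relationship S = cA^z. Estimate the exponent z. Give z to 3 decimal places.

0.306

Taking logs: ln S = ln c + z ln A, so z = (ln S₂ − ln S₁)/(ln A₂ − ln A₁).
z = ln(44/14) / ln(27.76/0.6568) = ln(3.143) / ln(42.27) = 1.1451 / 3.7440 = 0.3059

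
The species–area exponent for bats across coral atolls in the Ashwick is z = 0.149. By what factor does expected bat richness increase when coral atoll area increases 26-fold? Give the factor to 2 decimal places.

S₂/S₁ = (A₂/A₁)^z = 26^0.149
ln(S₂/S₁) = 0.149 × ln 26 = 0.149 × 3.2581 = 0.4855
S₂/S₁ = e^0.4855 ≈ 1.625

1.62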